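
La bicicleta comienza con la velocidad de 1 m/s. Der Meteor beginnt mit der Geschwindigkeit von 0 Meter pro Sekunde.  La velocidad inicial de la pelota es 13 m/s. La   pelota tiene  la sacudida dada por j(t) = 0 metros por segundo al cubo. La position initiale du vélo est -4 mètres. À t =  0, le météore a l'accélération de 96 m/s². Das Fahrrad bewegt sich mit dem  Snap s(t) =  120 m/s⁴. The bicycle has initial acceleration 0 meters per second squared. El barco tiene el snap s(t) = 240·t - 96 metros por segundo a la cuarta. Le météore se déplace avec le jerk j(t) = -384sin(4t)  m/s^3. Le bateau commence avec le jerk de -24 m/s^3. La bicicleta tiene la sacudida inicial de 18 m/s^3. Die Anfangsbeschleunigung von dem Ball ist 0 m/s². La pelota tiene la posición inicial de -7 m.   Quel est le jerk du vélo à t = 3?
Pour résoudre ceci, nous devons prendre 1 intégrale de notre équation du snap s(t) = 120. En prenant ∫s(t)dt et en appliquant j(0) = 18, nous trouvons j(t) = 120·t + 18. En utilisant j(t) = 120·t + 18 et en substituant t = 3, nous trouvons j = 378.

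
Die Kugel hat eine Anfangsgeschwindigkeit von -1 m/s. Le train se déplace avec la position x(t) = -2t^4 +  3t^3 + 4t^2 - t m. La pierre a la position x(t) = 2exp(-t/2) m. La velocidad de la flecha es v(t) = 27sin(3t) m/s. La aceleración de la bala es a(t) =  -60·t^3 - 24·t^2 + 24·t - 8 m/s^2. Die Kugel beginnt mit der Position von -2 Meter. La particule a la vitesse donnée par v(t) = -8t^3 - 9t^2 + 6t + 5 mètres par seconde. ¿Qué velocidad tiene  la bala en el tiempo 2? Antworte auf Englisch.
To find the answer, we compute 1 integral of a(t) = -60·t^3 - 24·t^2 + 24·t - 8. The integral of acceleration is velocity. Using v(0) = -1, we get v(t) = -15·t^4 - 8·t^3 + 12·t^2 - 8·t - 1. Using v(t) = -15·t^4 - 8·t^3 + 12·t^2 - 8·t - 1 and substituting t = 2, we find v = -273.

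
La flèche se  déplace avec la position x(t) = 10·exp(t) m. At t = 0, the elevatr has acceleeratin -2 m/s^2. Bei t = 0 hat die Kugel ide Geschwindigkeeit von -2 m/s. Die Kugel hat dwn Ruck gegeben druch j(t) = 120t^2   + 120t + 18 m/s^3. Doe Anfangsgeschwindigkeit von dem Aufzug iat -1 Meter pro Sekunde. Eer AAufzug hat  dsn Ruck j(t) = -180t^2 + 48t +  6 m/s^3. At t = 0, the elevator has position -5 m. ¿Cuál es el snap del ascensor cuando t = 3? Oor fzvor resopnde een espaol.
Partiendo de la sacudida j(t) = -180·t^2 + 48·t + 6, tomamos 1 derivada. Tomando d/dt de j(t), encontramos s(t) = 48 - 360·t. Usando s(t) = 48 - 360·t y sustituyendo t = 3, encontramos s = -1032.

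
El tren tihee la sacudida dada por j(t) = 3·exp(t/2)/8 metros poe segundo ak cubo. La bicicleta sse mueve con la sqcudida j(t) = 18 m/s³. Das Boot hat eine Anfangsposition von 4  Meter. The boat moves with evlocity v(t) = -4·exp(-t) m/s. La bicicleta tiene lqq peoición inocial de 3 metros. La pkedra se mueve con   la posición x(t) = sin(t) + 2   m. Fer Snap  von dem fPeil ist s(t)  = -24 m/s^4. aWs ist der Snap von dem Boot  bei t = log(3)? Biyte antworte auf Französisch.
Pour résoudre ceci, nous devons prendre 3 dérivées de notre équation de la vitesse v(t) = -4·exp(-t). En prenant d/dt de v(t), nous trouvons a(t) = 4·exp(-t). La dérivée de l'accélération donne le jerk: j(t) = -4·exp(-t). En prenant d/dt de j(t), nous trouvons s(t) = 4·exp(-t). Nous avons le snap s(t) = 4·exp(-t). En substituant t = log(3): s(log(3)) = 4/3.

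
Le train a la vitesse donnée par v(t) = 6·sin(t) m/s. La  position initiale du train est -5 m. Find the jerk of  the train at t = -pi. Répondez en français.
Pour résoudre ceci, nous devons prendre 2 dérivées de notre équation de la vitesse v(t) = 6·sin(t). En prenant d/dt de v(t), nous trouvons a(t) = 6·cos(t). En dérivant l'accélération, nous obtenons le jerk: j(t) = -6·sin(t). Nous avons le jerk j(t) = -6·sin(t). En substituant t = -pi: j(-pi) = 0.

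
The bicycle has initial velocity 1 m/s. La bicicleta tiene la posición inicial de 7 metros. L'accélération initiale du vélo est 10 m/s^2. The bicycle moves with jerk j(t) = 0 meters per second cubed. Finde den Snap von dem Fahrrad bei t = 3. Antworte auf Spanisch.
Debemos derivar nuestra ecuación de la sacudida j(t) = 0 1 vez. Derivando la sacudida, obtenemos el snap: s(t) = 0. Usando s(t) = 0 y sustituyendo t = 3, encontramos s = 0.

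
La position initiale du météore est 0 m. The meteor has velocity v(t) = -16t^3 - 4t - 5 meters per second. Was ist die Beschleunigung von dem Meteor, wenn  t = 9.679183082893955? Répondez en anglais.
Starting from velocity v(t) = -16·t^3 - 4·t - 5, we take 1 derivative. Taking d/dt of v(t), we find a(t) = -48·t^2 - 4. From the given acceleration equation a(t) = -48·t^2 - 4, we substitute t = 9.679183082893955 to get a = -4500.95608730466.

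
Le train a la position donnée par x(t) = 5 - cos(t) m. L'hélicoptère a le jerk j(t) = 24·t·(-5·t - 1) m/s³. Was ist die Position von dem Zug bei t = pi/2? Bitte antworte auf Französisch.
De l'équation de la position x(t) = 5 - cos(t), nous substituons t = pi/2 pour obtenir x = 5.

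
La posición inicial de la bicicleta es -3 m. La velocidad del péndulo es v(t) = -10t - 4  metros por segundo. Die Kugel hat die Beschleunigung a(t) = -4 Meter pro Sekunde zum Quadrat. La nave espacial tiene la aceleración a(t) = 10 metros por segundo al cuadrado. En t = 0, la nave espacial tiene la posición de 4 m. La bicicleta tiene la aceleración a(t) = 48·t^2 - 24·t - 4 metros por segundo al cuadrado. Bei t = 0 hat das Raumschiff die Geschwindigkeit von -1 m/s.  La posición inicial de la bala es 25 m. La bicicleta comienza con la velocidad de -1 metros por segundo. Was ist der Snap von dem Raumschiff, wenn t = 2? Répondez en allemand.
Wir müssen unsere Gleichung für die Beschleunigung a(t) = 10 2-mal ableiten. Durch Ableiten von der Beschleunigung erhalten wir den Ruck: j(t) = 0. Durch Ableiten von dem Ruck erhalten wir den Snap: s(t) = 0. Aus der Gleichung für den Snap s(t) = 0, setzen wir t = 2 ein und erhalten s = 0.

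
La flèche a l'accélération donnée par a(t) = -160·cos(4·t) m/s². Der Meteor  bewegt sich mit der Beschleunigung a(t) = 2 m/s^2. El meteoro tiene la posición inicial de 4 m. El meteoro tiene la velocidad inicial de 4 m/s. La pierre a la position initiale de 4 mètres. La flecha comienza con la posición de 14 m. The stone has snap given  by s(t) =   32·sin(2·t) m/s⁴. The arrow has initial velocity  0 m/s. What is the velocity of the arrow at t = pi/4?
To find the answer, we compute 1 integral of a(t) = -160·cos(4·t). Finding the integral of a(t) and using v(0) = 0: v(t) = -40·sin(4·t). Using v(t) = -40·sin(4·t) and substituting t = pi/4, we find v = 0.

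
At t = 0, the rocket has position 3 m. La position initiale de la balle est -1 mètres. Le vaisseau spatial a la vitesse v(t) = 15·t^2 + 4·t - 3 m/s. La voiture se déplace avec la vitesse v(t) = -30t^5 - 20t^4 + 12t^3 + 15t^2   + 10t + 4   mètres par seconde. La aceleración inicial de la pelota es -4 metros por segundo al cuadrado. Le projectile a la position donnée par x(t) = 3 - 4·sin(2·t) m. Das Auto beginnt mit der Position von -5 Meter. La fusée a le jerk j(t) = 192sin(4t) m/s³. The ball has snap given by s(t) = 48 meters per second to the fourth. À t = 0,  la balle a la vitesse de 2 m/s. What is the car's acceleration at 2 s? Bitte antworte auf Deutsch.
Wir müssen unsere Gleichung für die Geschwindigkeit v(t) = -30·t^5 - 20·t^4 + 12·t^3 + 15·t^2 + 10·t + 4 1-mal ableiten. Durch Ableiten von der Geschwindigkeit erhalten wir die Beschleunigung: a(t) = -150·t^4 - 80·t^3 + 36·t^2 + 30·t + 10. Mit a(t) = -150·t^4 - 80·t^3 + 36·t^2 + 30·t + 10 und Einsetzen von t = 2, finden wir a = -2826.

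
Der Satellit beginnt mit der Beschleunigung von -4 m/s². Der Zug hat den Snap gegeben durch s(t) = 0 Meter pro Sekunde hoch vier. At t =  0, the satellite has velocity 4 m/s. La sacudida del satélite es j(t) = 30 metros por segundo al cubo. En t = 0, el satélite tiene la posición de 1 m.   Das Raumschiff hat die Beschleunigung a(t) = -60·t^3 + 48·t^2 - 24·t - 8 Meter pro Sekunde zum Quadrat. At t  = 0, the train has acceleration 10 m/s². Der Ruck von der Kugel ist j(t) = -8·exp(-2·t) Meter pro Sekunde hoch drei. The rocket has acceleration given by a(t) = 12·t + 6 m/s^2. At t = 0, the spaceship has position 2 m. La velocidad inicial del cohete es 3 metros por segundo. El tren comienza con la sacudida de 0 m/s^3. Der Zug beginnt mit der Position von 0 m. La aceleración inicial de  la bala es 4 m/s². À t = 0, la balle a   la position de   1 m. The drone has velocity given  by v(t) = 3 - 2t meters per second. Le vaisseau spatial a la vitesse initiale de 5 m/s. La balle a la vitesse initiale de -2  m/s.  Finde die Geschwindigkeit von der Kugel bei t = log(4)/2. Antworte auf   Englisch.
To solve this, we need to take 2 integrals of our jerk equation j(t) = -8·exp(-2·t). The antiderivative of jerk is acceleration. Using a(0) = 4, we get a(t) = 4·exp(-2·t). Finding the antiderivative of a(t) and using v(0) = -2: v(t) = -2·exp(-2·t). Using v(t) = -2·exp(-2·t) and substituting t = log(4)/2, we find v = -1/2.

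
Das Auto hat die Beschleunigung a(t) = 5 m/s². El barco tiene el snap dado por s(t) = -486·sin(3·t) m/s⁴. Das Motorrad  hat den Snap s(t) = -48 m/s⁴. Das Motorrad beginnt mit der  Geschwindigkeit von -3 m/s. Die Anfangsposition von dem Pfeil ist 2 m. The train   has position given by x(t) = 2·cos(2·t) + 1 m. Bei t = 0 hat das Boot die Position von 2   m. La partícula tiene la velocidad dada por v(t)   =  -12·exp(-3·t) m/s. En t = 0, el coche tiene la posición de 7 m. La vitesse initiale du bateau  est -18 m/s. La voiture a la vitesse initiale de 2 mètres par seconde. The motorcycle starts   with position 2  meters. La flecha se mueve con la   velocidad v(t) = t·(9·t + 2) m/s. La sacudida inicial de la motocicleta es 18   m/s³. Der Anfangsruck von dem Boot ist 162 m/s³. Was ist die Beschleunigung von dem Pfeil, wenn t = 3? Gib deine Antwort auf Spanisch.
Partiendo de la velocidad v(t) = t·(9·t + 2), tomamos 1 derivada. Derivando la velocidad, obtenemos la aceleración: a(t) = 18·t + 2. De la ecuación de la aceleración a(t) = 18·t + 2, sustituimos t = 3 para obtener a = 56.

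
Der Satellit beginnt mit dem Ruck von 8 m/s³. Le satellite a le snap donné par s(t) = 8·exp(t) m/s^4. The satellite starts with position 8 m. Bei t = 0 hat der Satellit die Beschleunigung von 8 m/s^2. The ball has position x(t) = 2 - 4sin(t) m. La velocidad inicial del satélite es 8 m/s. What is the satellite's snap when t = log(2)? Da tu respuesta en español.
De la ecuación del snap s(t) = 8·exp(t), sustituimos t = log(2) para obtener s = 16.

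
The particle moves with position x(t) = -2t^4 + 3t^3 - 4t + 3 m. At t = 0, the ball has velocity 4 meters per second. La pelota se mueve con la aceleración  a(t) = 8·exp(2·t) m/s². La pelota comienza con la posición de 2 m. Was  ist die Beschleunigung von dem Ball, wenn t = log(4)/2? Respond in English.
We have acceleration a(t) = 8·exp(2·t). Substituting t = log(4)/2: a(log(4)/2) = 32.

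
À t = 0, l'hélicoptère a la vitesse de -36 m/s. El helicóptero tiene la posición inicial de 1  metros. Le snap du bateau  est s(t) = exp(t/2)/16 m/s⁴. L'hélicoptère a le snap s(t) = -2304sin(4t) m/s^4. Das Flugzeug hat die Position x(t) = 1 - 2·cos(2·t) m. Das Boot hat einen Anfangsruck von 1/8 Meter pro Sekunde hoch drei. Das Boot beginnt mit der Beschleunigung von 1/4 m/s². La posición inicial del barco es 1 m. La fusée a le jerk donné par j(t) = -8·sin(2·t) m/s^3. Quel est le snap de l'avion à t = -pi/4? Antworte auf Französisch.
Nous devons dériver notre équation de la position x(t) = 1 - 2·cos(2·t) 4 fois. En dérivant la position, nous obtenons la vitesse: v(t) = 4·sin(2·t). La dérivée de la vitesse donne l'accélération: a(t) = 8·cos(2·t). En prenant d/dt de a(t), nous trouvons j(t) = -16·sin(2·t). En prenant d/dt de j(t), nous trouvons s(t) = -32·cos(2·t). De l'équation du snap s(t) = -32·cos(2·t), nous substituons t = -pi/4 pour obtenir s = 0.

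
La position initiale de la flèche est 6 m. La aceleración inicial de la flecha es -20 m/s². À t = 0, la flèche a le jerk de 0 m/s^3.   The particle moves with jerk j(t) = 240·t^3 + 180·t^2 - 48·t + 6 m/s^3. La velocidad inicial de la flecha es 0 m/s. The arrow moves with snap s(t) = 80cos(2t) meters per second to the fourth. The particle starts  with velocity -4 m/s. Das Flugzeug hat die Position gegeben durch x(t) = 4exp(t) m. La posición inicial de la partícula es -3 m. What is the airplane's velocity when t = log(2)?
To solve this, we need to take 1 derivative of our position equation x(t) = 4·exp(t). Differentiating position, we get velocity: v(t) = 4·exp(t). Using v(t) = 4·exp(t) and substituting t = log(2), we find v = 8.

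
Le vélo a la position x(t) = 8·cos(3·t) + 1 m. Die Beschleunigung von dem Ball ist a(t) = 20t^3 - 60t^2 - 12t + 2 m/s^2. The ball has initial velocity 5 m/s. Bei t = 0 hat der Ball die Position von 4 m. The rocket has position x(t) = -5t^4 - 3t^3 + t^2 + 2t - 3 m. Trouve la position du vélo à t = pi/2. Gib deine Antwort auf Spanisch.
Usando x(t) = 8·cos(3·t) + 1 y sustituyendo t = pi/2, encontramos x = 1.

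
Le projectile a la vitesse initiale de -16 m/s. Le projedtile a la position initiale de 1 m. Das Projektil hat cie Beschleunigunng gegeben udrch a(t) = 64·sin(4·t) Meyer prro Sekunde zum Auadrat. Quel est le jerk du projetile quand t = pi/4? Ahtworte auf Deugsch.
Um dies zu lösen, müssen wir 1 Ableitung unserer Gleichung für die Beschleunigung a(t) = 64·sin(4·t) nehmen. Mit d/dt von a(t) finden wir j(t) = 256·cos(4·t). Aus der Gleichung für den Ruck j(t) = 256·cos(4·t), setzen wir t = pi/4 ein und erhalten j = -256.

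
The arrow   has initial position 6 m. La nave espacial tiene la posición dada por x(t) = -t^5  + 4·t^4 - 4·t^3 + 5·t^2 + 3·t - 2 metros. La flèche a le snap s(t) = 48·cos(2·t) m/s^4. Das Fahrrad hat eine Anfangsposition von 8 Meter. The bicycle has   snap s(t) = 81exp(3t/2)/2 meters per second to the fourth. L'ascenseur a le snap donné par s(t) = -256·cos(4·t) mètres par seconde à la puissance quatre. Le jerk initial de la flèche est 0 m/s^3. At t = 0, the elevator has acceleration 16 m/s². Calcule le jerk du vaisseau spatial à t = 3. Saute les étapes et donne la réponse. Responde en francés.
Le jerk à t = 3 est j = -276.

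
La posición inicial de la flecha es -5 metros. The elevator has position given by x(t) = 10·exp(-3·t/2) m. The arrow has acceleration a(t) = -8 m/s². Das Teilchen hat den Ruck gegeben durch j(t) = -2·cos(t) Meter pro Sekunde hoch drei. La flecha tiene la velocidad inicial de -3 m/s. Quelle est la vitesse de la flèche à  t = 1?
Pour résoudre ceci, nous devons prendre 1 primitive de notre équation de l'accélération a(t) = -8. L'intégrale de l'accélération est la vitesse. En utilisant v(0) = -3, nous obtenons v(t) = -8·t - 3. Nous avons la vitesse v(t) = -8·t - 3. En substituant t = 1: v(1) = -11.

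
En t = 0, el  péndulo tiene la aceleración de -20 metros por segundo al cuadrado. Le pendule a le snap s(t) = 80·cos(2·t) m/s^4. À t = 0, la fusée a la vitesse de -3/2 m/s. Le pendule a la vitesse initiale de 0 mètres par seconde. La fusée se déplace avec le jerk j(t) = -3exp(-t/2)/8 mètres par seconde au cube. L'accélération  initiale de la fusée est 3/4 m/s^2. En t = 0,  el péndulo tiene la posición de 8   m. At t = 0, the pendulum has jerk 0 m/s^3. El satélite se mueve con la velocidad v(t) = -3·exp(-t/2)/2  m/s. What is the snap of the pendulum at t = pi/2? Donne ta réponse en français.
En utilisant s(t) = 80·cos(2·t) et en substituant t = pi/2, nous trouvons s = -80.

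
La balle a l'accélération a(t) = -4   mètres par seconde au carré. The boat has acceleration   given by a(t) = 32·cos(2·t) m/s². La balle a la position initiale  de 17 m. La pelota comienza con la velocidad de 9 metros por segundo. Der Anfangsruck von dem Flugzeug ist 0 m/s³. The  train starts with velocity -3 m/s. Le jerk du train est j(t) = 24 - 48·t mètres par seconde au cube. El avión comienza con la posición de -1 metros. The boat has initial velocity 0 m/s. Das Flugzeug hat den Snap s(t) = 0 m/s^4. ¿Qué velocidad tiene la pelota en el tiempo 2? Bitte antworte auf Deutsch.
Wir müssen unsere Gleichung für die Beschleunigung a(t) = -4 1-mal integrieren. Durch Integration von der Beschleunigung und Verwendung der Anfangsbedingung v(0) = 9, erhalten wir v(t) = 9 - 4·t. Aus der Gleichung für die Geschwindigkeit v(t) = 9 - 4·t, setzen wir t = 2 ein und erhalten v = 1.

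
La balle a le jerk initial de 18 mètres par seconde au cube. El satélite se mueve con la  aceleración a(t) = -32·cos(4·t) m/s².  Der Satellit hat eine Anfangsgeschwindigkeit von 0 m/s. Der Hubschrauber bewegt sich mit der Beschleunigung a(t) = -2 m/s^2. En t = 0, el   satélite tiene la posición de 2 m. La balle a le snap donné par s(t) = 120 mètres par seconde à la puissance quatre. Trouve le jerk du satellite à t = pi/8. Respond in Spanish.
Para resolver esto, necesitamos tomar 1 derivada de nuestra ecuación de la aceleración a(t) = -32·cos(4·t). La derivada de la aceleración da la sacudida: j(t) = 128·sin(4·t). Tenemos la sacudida j(t) = 128·sin(4·t). Sustituyendo t = pi/8: j(pi/8) = 128.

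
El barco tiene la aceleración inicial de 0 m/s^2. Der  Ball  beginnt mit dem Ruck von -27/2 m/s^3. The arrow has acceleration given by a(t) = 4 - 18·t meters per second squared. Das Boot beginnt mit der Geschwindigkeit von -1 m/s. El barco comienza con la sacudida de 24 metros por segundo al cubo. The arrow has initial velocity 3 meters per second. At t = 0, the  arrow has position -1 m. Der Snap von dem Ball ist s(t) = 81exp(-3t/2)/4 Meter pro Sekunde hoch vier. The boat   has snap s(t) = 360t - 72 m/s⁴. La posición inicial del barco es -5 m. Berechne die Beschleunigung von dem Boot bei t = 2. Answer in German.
Wir müssen das Integral unserer Gleichung für den Snap s(t) = 360·t - 72 2-mal finden. Das Integral von dem Snap, mit j(0) = 24, ergibt den Ruck: j(t) = 180·t^2 - 72·t + 24. Das Integral von dem Ruck ist die Beschleunigung. Mit a(0) = 0 erhalten wir a(t) = 12·t·(5·t^2 - 3·t + 2). Wir haben die Beschleunigung a(t) = 12·t·(5·t^2 - 3·t + 2). Durch Einsetzen von t = 2: a(2) = 384.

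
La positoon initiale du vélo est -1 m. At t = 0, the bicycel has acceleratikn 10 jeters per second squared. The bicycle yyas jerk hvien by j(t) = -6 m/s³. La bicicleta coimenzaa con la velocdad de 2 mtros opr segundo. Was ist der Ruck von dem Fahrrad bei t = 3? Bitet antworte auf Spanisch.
Tenemos la sacudida j(t) = -6. Sustituyendo t = 3: j(3) = -6.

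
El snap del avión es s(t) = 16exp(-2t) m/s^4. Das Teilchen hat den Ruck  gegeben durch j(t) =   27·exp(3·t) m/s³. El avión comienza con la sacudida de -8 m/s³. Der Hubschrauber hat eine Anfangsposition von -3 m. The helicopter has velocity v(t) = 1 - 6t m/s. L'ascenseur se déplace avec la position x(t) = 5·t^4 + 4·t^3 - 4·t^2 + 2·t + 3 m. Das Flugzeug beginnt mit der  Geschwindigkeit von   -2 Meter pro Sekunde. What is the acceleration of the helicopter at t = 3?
To solve this, we need to take 1 derivative of our velocity equation v(t) = 1 - 6·t. The derivative of velocity gives acceleration: a(t) = -6. We have acceleration a(t) = -6. Substituting t = 3: a(3) = -6.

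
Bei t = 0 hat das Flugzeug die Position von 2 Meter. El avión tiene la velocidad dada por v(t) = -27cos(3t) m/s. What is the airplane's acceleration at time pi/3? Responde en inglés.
We must differentiate our velocity equation v(t) = -27·cos(3·t) 1 time. Taking d/dt of v(t), we find a(t) = 81·sin(3·t). Using a(t) = 81·sin(3·t) and substituting t = pi/3, we find a = 0.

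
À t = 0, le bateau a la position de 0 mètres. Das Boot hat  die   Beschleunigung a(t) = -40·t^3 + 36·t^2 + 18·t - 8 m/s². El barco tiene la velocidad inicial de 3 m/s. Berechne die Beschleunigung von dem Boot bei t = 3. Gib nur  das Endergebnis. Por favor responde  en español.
La respuesta es -710.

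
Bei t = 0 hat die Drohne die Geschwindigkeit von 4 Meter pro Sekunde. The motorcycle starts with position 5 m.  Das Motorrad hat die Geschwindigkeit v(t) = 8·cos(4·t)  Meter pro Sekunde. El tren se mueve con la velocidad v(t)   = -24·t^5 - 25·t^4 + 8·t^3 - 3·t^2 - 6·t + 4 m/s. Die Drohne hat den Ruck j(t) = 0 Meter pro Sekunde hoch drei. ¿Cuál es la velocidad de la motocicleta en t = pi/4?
Usando v(t) = 8·cos(4·t) y sustituyendo t = pi/4, encontramos v = -8.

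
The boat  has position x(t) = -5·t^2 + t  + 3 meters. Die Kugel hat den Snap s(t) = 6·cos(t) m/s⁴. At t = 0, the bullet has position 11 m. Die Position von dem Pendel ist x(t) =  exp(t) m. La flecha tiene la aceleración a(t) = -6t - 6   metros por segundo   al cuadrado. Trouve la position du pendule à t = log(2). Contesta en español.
Tenemos la posición x(t) = exp(t). Sustituyendo t = log(2): x(log(2)) = 2.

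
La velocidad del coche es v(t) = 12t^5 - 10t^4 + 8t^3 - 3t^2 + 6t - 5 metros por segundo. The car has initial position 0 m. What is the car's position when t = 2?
To find the answer, we compute 1 antiderivative of v(t) = 12·t^5 - 10·t^4 + 8·t^3 - 3·t^2 + 6·t - 5. Finding the integral of v(t) and using x(0) = 0: x(t) = 2·t^6 - 2·t^5 + 2·t^4 - t^3 + 3·t^2 - 5·t. Using x(t) = 2·t^6 - 2·t^5 + 2·t^4 - t^3 + 3·t^2 - 5·t and substituting t = 2, we find x = 90.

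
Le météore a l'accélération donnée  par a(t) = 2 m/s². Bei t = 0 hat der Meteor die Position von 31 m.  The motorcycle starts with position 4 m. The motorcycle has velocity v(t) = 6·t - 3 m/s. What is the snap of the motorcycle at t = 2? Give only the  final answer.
The answer is 0.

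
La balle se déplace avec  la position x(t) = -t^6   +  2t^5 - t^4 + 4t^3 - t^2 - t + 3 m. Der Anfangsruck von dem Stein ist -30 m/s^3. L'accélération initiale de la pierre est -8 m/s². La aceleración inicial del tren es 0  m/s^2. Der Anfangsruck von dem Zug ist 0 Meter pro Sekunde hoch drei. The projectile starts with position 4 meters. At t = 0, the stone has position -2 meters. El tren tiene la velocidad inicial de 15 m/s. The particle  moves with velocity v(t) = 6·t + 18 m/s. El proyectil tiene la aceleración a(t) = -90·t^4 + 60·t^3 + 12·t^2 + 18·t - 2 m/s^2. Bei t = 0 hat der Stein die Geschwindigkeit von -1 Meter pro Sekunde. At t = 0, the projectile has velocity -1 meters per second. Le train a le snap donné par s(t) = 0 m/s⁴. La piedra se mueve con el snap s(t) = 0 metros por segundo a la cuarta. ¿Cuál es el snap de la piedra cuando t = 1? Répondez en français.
Nous avons le snap s(t) = 0. En substituant t = 1: s(1) = 0.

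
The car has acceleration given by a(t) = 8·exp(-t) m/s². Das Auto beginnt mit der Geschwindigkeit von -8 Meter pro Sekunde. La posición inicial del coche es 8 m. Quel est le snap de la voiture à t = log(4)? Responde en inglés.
We must differentiate our acceleration equation a(t) = 8·exp(-t) 2 times. The derivative of acceleration gives jerk: j(t) = -8·exp(-t). Taking d/dt of j(t), we find s(t) = 8·exp(-t). From the given snap equation s(t) = 8·exp(-t), we substitute t = log(4) to get s = 2.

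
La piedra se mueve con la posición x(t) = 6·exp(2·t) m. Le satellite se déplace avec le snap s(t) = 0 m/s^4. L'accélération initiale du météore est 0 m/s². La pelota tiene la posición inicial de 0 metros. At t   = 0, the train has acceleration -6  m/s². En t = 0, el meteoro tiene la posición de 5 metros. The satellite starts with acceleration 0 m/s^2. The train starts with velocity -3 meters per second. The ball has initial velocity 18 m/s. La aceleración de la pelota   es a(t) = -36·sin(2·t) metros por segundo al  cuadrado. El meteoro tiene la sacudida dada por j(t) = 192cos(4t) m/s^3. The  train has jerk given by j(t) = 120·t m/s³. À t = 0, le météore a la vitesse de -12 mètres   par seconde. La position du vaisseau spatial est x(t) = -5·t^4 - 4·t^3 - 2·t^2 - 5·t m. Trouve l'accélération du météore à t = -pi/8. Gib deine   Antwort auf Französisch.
Pour résoudre ceci, nous devons prendre 1 primitive de notre équation du jerk j(t) = 192·cos(4·t). La primitive du jerk est l'accélération. En utilisant a(0) = 0, nous obtenons a(t) = 48·sin(4·t). En utilisant a(t) = 48·sin(4·t) et en substituant t = -pi/8, nous trouvons a = -48.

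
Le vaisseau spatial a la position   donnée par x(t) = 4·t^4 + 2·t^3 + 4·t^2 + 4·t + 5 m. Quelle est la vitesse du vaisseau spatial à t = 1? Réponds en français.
En partant de la position x(t) = 4·t^4 + 2·t^3 + 4·t^2 + 4·t + 5, nous prenons 1 dérivée. La dérivée de la position donne la vitesse: v(t) = 16·t^3 + 6·t^2 + 8·t + 4. Nous avons la vitesse v(t) = 16·t^3 + 6·t^2 + 8·t + 4. En substituant t = 1: v(1) = 34.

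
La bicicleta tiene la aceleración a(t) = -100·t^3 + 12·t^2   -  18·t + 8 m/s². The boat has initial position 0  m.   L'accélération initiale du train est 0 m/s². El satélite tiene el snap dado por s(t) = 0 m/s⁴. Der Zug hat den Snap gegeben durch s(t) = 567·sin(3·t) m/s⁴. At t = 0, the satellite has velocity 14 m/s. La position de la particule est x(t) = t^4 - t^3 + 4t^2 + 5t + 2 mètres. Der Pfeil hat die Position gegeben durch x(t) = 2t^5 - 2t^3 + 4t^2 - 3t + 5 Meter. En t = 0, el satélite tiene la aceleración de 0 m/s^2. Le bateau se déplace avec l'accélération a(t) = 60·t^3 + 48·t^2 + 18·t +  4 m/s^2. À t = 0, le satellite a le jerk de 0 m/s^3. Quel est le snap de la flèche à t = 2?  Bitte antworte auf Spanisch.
Para resolver esto, necesitamos tomar 4 derivadas de nuestra ecuación de la posición x(t) = 2·t^5 - 2·t^3 + 4·t^2 - 3·t + 5. La derivada de la posición da la velocidad: v(t) = 10·t^4 - 6·t^2 + 8·t - 3. Derivando la velocidad, obtenemos la aceleración: a(t) = 40·t^3 - 12·t + 8. Derivando la aceleración, obtenemos la sacudida: j(t) = 120·t^2 - 12. Derivando la sacudida, obtenemos el snap: s(t) = 240·t. De la ecuación del snap s(t) = 240·t, sustituimos t = 2 para obtener s = 480.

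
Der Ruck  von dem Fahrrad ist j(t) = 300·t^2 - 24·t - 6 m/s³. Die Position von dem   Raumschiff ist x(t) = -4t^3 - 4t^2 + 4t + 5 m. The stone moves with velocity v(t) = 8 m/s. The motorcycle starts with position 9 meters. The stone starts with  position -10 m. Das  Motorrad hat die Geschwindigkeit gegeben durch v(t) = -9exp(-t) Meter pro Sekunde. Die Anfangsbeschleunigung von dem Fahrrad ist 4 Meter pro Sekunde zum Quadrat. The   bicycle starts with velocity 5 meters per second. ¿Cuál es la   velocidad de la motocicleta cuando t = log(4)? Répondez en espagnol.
De la ecuación de la velocidad v(t) = -9·exp(-t), sustituimos t = log(4) para obtener v = -9/4.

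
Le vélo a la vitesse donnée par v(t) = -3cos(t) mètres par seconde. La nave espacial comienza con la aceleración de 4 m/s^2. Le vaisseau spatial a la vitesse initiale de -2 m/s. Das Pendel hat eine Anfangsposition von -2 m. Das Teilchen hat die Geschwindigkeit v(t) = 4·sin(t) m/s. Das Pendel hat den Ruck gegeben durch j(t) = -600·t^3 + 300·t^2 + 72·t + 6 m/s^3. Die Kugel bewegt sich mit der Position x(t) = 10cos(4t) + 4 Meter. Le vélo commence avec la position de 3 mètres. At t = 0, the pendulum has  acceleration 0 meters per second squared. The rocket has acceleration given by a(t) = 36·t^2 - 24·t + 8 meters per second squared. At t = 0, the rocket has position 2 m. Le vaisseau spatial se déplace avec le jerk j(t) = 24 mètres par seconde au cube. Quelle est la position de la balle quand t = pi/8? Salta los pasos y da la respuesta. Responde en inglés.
At t = pi/8, x = 4.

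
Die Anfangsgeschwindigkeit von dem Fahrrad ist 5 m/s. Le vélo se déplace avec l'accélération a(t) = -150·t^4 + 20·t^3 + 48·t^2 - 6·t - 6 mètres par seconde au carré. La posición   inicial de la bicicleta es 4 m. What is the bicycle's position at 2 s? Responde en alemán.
Wir müssen die Stammfunktion unserer Gleichung für die Beschleunigung a(t) = -150·t^4 + 20·t^3 + 48·t^2 - 6·t - 6 2-mal finden. Die Stammfunktion von der Beschleunigung ist die Geschwindigkeit. Mit v(0) = 5 erhalten wir v(t) = -30·t^5 + 5·t^4 + 16·t^3 - 3·t^2 - 6·t + 5. Die Stammfunktion von der Geschwindigkeit ist die Position. Mit x(0) = 4 erhalten wir x(t) = -5·t^6 + t^5 + 4·t^4 - t^3 - 3·t^2 + 5·t + 4. Wir haben die Position x(t) = -5·t^6 + t^5 + 4·t^4 - t^3 - 3·t^2 + 5·t + 4. Durch Einsetzen von t = 2: x(2) = -230.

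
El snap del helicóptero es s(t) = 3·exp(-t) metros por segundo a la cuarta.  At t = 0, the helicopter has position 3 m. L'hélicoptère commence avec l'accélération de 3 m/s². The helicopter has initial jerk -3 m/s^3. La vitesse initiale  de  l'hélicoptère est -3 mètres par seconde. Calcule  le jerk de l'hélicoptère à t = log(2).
En partant du snap s(t) = 3·exp(-t), nous prenons 1 primitive. En prenant ∫s(t)dt et en appliquant j(0) = -3, nous trouvons j(t) = -3·exp(-t). De l'équation du jerk j(t) = -3·exp(-t), nous substituons t = log(2) pour obtenir j = -3/2.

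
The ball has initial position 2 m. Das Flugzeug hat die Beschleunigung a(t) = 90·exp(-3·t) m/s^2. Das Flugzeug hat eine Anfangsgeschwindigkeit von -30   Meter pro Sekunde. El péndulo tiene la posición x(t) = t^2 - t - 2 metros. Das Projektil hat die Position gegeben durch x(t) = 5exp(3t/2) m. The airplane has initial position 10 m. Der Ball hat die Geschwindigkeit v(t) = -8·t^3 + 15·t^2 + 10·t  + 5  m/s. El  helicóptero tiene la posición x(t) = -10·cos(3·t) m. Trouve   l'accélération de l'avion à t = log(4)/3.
En utilisant a(t) = 90·exp(-3·t) et en substituant t = log(4)/3, nous trouvons a = 45/2.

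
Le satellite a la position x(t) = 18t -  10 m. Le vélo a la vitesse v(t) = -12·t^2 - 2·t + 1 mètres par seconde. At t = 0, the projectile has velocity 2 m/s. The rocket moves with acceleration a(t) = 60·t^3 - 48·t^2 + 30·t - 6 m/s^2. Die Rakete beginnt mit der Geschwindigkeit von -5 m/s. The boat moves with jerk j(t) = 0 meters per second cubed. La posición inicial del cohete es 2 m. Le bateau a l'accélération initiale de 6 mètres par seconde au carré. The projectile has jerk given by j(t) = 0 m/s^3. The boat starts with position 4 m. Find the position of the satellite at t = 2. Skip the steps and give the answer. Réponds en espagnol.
La posición en t = 2 es x = 26.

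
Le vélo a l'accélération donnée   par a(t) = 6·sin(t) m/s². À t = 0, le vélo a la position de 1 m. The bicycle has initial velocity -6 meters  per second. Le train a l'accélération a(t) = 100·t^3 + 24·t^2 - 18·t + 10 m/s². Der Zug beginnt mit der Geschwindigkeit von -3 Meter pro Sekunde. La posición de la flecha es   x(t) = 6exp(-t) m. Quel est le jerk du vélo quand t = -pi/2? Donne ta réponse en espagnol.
Debemos derivar nuestra ecuación de la aceleración a(t) = 6·sin(t) 1 vez. Tomando d/dt de a(t), encontramos j(t) = 6·cos(t). Tenemos la sacudida j(t) = 6·cos(t). Sustituyendo t = -pi/2: j(-pi/2) = 0.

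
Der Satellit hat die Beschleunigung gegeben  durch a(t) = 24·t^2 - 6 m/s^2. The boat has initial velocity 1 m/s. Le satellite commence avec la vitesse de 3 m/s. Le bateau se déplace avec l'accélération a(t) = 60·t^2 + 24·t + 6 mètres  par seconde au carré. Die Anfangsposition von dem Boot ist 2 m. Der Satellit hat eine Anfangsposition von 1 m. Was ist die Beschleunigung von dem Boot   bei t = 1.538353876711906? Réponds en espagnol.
De la ecuación de la aceleración a(t) = 60·t^2 + 24·t + 6, sustituimos t = 1.538353876711906 para obtener a = 184.912452040759.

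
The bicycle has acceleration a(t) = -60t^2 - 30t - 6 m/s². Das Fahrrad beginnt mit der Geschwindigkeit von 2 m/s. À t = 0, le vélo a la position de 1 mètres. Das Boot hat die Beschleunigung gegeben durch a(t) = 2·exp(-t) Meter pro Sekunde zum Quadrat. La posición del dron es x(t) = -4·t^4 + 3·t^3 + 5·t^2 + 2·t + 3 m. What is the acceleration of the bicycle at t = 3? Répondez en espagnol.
De la ecuación de la aceleración a(t) = -60·t^2 - 30·t - 6, sustituimos t = 3 para obtener a = -636.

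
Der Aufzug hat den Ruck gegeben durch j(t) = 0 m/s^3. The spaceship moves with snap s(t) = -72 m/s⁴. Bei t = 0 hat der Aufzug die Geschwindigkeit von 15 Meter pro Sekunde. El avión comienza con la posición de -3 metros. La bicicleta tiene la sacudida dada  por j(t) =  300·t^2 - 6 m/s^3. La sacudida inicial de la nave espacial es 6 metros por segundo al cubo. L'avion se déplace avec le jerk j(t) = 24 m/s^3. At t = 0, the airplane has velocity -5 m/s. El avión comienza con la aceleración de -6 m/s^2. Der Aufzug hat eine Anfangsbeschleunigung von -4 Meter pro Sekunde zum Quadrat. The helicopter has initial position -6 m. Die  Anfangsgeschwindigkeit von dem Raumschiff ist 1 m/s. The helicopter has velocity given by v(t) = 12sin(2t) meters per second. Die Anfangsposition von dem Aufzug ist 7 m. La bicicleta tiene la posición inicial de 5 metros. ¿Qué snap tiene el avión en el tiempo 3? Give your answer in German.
Ausgehend von dem Ruck j(t) = 24, nehmen wir 1 Ableitung. Mit d/dt von j(t) finden wir s(t) = 0. Mit s(t) = 0 und Einsetzen von t = 3, finden wir s = 0.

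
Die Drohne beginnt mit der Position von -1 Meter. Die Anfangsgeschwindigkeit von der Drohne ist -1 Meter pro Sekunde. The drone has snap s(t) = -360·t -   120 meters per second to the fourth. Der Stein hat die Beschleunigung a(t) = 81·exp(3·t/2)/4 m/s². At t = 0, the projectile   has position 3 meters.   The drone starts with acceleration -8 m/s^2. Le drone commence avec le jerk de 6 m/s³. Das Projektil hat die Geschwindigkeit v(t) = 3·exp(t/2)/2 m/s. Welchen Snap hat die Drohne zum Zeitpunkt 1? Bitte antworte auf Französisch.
En utilisant s(t) = -360·t - 120 et en substituant t = 1, nous trouvons s = -480.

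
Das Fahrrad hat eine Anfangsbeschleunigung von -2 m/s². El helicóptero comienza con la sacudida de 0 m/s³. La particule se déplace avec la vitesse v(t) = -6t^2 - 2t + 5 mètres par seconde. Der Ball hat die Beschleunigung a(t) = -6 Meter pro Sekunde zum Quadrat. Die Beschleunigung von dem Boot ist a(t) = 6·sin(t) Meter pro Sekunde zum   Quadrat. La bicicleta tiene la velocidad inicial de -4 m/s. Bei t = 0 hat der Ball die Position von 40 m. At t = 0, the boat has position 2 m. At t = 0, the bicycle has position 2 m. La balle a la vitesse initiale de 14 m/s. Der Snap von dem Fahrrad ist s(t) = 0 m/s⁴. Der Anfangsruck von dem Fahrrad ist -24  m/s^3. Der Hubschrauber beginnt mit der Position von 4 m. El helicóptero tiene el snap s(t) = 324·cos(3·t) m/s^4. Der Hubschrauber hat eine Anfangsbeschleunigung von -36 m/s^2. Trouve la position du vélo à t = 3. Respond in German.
Ausgehend von dem Snap s(t) = 0, nehmen wir 4 Integrale. Durch Integration von dem Snap und Verwendung der Anfangsbedingung j(0) = -24, erhalten wir j(t) = -24. Mit ∫j(t)dt und Anwendung von a(0) = -2, finden wir a(t) = -24·t - 2. Das Integral von der Beschleunigung ist die Geschwindigkeit. Mit v(0) = -4 erhalten wir v(t) = -12·t^2 - 2·t - 4. Mit ∫v(t)dt und Anwendung von x(0) = 2, finden wir x(t) = -4·t^3 - t^2 - 4·t + 2. Aus der Gleichung für die Position x(t) = -4·t^3 - t^2 - 4·t + 2, setzen wir t = 3 ein und erhalten x = -127.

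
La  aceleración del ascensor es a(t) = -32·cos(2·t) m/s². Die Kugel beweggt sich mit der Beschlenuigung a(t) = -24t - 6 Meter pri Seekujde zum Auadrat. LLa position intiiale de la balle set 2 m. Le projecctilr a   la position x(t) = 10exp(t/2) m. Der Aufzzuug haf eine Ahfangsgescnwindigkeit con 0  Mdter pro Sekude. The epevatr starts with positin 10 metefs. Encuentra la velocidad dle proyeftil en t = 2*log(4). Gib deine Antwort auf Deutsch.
Wir müssen unsere Gleichung für die Position x(t) = 10·exp(t/2) 1-mal ableiten. Die Ableitung von der Position ergibt die Geschwindigkeit: v(t) = 5·exp(t/2). Aus der Gleichung für die Geschwindigkeit v(t) = 5·exp(t/2), setzen wir t = 2*log(4) ein und erhalten v = 20.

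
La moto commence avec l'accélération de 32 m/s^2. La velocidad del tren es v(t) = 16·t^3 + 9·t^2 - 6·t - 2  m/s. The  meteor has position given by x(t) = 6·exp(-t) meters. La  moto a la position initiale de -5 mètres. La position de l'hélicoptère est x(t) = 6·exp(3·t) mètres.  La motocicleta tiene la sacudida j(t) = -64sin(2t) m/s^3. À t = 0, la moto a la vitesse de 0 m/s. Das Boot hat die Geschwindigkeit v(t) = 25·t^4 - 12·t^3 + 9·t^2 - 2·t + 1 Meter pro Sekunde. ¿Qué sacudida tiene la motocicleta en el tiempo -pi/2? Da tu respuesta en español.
Usando j(t) = -64·sin(2·t) y sustituyendo t = -pi/2, encontramos j = 0.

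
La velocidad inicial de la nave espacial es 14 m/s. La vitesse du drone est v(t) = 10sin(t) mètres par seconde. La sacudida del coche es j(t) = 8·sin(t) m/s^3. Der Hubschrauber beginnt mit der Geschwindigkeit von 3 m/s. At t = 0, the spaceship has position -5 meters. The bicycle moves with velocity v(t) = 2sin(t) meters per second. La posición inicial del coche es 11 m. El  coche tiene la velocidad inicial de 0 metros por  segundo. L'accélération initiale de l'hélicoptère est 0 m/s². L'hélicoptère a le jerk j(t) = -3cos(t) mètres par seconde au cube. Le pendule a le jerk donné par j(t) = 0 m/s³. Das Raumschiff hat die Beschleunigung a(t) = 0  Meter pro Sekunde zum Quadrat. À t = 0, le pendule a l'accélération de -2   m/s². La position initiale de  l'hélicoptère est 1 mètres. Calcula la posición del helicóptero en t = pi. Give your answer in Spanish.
Partiendo de la sacudida j(t) = -3·cos(t), tomamos 3 integrales. La integral de la sacudida es la aceleración. Usando a(0) = 0, obtenemos a(t) = -3·sin(t). Tomando ∫a(t)dt y aplicando v(0) = 3, encontramos v(t) = 3·cos(t). La antiderivada de la velocidad es la posición. Usando x(0) = 1, obtenemos x(t) = 3·sin(t) + 1. Usando x(t) = 3·sin(t) + 1 y sustituyendo t = pi, encontramos x = 1.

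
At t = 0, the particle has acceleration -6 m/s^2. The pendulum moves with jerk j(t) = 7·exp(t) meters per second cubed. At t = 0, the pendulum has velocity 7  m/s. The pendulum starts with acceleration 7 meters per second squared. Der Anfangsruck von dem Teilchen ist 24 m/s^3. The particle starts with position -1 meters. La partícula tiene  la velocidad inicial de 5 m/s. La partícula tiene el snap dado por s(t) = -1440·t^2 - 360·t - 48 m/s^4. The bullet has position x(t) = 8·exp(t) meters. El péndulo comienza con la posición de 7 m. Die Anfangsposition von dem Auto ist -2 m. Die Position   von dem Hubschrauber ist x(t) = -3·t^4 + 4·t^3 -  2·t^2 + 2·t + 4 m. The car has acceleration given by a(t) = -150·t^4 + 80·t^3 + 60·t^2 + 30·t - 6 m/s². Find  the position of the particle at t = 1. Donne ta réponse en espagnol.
Partiendo del snap s(t) = -1440·t^2 - 360·t - 48, tomamos 4 integrales. La integral del snap es la sacudida. Usando j(0) = 24, obtenemos j(t) = -480·t^3 - 180·t^2 - 48·t + 24. Integrando la sacudida y usando la condición inicial a(0) = -6, obtenemos a(t) = -120·t^4 - 60·t^3 - 24·t^2 + 24·t - 6. La integral de la aceleración es la velocidad. Usando v(0) = 5, obtenemos v(t) = -24·t^5 - 15·t^4 - 8·t^3 + 12·t^2 - 6·t + 5. Tomando ∫v(t)dt y aplicando x(0) = -1, encontramos x(t) = -4·t^6 - 3·t^5 - 2·t^4 + 4·t^3 - 3·t^2 + 5·t - 1. De la ecuación de la posición x(t) = -4·t^6 - 3·t^5 - 2·t^4 + 4·t^3 - 3·t^2 + 5·t - 1, sustituimos t = 1 para obtener x = -4.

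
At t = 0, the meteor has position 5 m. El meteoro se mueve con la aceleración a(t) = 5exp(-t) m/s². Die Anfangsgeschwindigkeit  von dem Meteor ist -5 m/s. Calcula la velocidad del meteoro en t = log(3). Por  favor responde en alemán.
Um dies zu lösen, müssen wir 1 Stammfunktion unserer Gleichung für die Beschleunigung a(t) = 5·exp(-t) finden. Das Integral von der Beschleunigung ist die Geschwindigkeit. Mit v(0) = -5 erhalten wir v(t) = -5·exp(-t). Aus der Gleichung für die Geschwindigkeit v(t) = -5·exp(-t), setzen wir t = log(3) ein und erhalten v = -5/3.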